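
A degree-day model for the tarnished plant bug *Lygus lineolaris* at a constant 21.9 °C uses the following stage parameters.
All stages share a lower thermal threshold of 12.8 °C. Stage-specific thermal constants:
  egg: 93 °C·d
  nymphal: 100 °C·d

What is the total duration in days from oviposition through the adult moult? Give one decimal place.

Daily accumulation at 21.9 °C = 21.9 − 12.8 = 9.1 DD/day.
Total K = 93 + 100 = 193 DD.
Total duration = 193 / 9.1 = 21.209 ≈ 21.2 days.

21.2 days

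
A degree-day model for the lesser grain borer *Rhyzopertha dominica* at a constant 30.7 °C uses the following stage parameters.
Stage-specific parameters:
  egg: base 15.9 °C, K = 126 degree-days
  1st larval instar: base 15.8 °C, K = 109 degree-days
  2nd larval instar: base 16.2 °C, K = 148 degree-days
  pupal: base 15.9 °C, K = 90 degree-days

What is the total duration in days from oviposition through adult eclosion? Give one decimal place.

egg: 126 / (30.7 − 15.9) = 126 / 14.8 = 8.514 d.
1st larval instar: 109 / (30.7 − 15.8) = 109 / 14.9 = 7.315 d.
2nd larval instar: 148 / (30.7 − 16.2) = 148 / 14.5 = 10.207 d.
pupal: 90 / (30.7 − 15.9) = 90 / 14.8 = 6.081 d.
Sum = 32.117 ≈ 32.1 days.

32.1 days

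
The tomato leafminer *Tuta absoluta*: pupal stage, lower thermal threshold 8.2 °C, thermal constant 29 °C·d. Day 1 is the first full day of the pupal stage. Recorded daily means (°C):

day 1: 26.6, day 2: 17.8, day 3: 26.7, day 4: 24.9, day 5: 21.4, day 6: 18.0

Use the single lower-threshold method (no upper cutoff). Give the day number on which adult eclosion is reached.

day 3

Daily DD above 8.2 °C: 18.4, 9.6, 18.5, 16.7, 13.2, 9.8.
Cumulative: 18.4, 28.0, 46.5, 63.2, 76.4, 86.2.
The total first reaches 29 DD on day 3.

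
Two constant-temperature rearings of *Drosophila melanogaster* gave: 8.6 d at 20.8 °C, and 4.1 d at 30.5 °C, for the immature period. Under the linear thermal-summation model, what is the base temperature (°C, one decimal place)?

12.0 °C

Under the model K = D·(T − T_b), so D₁·(T₁ − T_b) = D₂·(T₂ − T_b).
8.6·(20.8 − T_b) = 4.1·(30.5 − T_b)
T_b = (8.6·20.8 − 4.1·30.5) / (8.6 − 4.1) = 53.83 / 4.5 = 11.962 °C ≈ 12.0 °C.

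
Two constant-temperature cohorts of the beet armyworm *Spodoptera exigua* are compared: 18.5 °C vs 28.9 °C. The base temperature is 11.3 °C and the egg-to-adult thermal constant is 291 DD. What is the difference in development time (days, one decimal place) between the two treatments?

23.9 days

At 18.5 °C: 291 / (18.5 − 11.3) = 291 / 7.2 = 40.417 d.
At 28.9 °C: 291 / (28.9 − 11.3) = 291 / 17.6 = 16.534 d.
Difference = |40.417 − 16.534| = 23.883 ≈ 23.9 days.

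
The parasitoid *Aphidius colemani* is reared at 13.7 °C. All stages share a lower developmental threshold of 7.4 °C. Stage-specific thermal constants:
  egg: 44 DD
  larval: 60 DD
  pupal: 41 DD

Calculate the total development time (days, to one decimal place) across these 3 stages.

Daily accumulation at 13.7 °C = 13.7 − 7.4 = 6.3 DD/day.
Total K = 44 + 60 + 41 = 145 DD.
Total duration = 145 / 6.3 = 23.016 ≈ 23.0 days.

23.0 days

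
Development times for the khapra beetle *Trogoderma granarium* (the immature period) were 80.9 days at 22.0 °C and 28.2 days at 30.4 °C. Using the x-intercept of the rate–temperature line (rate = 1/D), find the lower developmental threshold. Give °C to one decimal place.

17.5 °C

Equal thermal constants: D₁(T₁ − T_b) = D₂(T₂ − T_b).
80.9·(22.0 − T_b) = 28.2·(30.4 − T_b)
T_b = (80.9·22.0 − 28.2·30.4) / (80.9 − 28.2) = 922.52 / 52.7 = 17.505 °C ≈ 17.5 °C.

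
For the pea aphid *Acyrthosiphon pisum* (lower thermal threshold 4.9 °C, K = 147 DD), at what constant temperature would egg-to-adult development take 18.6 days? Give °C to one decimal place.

12.8 °C

Required daily accumulation = 147 / 18.6 = 7.903 DD/day.
T = T_base + 7.903 = 4.9 + 7.903 = 12.803 ≈ 12.8 °C.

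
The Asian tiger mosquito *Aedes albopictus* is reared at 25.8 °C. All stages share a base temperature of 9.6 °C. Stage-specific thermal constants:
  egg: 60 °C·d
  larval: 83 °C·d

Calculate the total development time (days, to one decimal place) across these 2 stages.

8.8 days

Daily accumulation at 25.8 °C = 25.8 − 9.6 = 16.2 DD/day.
Total K = 60 + 83 = 143 DD.
Total duration = 143 / 16.2 = 8.827 ≈ 8.8 days.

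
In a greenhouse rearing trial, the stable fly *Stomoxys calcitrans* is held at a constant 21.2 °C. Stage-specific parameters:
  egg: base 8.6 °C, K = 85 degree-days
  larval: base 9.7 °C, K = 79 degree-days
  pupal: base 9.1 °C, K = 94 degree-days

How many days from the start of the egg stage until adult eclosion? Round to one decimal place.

egg: 85 / (21.2 − 8.6) = 85 / 12.6 = 6.746 d.
larval: 79 / (21.2 − 9.7) = 79 / 11.5 = 6.870 d.
pupal: 94 / (21.2 − 9.1) = 94 / 12.1 = 7.769 d.
Sum = 21.384 ≈ 21.4 days.

21.4 days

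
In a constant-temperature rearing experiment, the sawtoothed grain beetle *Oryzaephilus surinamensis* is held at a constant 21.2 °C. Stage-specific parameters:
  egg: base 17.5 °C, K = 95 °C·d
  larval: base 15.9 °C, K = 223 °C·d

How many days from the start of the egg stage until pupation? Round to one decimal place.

egg: 95 / (21.2 − 17.5) = 95 / 3.7 = 25.676 d.
larval: 223 / (21.2 − 15.9) = 223 / 5.3 = 42.075 d.
Sum = 67.751 ≈ 67.8 days.

67.8 days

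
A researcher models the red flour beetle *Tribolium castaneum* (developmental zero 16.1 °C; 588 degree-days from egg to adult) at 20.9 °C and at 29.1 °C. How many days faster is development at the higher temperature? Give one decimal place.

At 20.9 °C: 588 / (20.9 − 16.1) = 588 / 4.8 = 122.500 d.
At 29.1 °C: 588 / (29.1 − 16.1) = 588 / 13.0 = 45.231 d.
Difference = |122.500 − 45.231| = 77.269 ≈ 77.3 days.

77.3 days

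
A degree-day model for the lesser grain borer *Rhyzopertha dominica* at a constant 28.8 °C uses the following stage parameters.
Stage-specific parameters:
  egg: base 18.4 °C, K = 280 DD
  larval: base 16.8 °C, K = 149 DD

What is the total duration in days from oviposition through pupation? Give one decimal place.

egg: 280 / (28.8 − 18.4) = 280 / 10.4 = 26.923 d.
larval: 149 / (28.8 − 16.8) = 149 / 12.0 = 12.417 d.
Sum = 39.340 ≈ 39.3 days.

39.3 days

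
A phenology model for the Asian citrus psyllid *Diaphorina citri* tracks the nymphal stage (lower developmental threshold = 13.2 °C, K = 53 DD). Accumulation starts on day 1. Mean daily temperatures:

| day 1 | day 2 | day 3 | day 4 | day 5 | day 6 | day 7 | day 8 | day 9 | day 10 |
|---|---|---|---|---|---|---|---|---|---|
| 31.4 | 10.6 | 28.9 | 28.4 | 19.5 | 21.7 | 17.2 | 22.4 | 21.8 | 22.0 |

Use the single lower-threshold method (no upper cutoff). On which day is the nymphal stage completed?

day 5

Daily DD above 13.2 °C: 18.2, 0.0, 15.7, 15.2, 6.3, 8.5, 4.0, 9.2, 8.6, 8.8.
Cumulative: 18.2, 18.2, 33.9, 49.1, 55.4, 63.9, 67.9, 77.1, 85.7, 94.5.
The total first reaches 53 DD on day 5.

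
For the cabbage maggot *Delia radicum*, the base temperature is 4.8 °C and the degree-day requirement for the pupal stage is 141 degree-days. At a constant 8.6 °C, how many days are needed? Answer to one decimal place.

37.1 days

Daily accumulation = 8.6 − 4.8 = 3.8 DD/day.
Duration = 141 / 3.8 = 37.105 ≈ 37.1 days.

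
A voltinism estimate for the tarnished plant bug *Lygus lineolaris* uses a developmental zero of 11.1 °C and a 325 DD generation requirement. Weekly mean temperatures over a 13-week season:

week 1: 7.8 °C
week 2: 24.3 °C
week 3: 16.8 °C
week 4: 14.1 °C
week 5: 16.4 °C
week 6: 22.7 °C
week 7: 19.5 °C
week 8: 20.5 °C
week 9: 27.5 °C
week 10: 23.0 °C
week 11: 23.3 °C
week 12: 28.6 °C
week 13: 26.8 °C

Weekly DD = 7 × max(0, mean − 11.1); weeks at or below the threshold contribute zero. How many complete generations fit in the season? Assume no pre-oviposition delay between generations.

2 generations

Weekly DD (7 × max(0, T̄ − 11.1)): 0.0, 92.4, 39.9, 21.0, 37.1, 81.2, 58.8, 65.8, 114.8, 83.3, 85.4, 122.5, 109.9.
Season total = 912.1 DD.
Complete generations = ⌊912.1 / 325⌋ = 2.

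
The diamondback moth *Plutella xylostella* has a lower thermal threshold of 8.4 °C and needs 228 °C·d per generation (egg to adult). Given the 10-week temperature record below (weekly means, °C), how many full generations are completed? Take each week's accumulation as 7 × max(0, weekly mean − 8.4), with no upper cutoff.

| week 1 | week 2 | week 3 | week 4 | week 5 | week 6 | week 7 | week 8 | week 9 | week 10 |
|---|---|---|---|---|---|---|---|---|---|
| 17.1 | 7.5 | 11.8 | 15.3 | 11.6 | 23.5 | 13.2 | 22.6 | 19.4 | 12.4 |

Weekly DD (7 × max(0, T̄ − 8.4)): 60.9, 0.0, 23.8, 48.3, 22.4, 105.7, 33.6, 99.4, 77.0, 28.0.
Season total = 499.1 DD.
Complete generations = ⌊499.1 / 228⌋ = 2.

2 generations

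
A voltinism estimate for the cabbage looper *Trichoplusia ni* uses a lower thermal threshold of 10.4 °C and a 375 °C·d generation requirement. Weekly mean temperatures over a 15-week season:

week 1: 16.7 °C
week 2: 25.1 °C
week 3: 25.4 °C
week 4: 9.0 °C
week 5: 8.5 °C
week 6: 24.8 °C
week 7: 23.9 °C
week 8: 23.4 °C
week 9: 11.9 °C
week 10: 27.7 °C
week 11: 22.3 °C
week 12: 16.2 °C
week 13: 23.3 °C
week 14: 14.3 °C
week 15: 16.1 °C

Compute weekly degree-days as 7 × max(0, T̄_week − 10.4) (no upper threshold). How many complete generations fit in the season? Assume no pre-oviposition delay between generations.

Weekly DD (7 × max(0, T̄ − 10.4)): 44.1, 102.9, 105.0, 0.0, 0.0, 100.8, 94.5, 91.0, 10.5, 121.1, 83.3, 40.6, 90.3, 27.3, 39.9.
Season total = 951.3 DD.
Complete generations = ⌊951.3 / 375⌋ = 2.

2 generations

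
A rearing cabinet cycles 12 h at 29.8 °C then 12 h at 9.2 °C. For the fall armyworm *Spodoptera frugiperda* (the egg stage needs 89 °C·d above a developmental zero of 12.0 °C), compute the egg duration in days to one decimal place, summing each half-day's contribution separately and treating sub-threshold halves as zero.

Day half: max(0, 29.8 − 12.0) × 0.5 = 17.8 × 0.5 = 8.90 DD.
Night half: max(0, 9.2 − 12.0) × 0.5 = 0.0 × 0.5 = 0.00 DD.
Per 24 h: 8.90 DD/day.
Duration = 89 / 8.90 = 10.000 ≈ 10.0 days.

10.0 days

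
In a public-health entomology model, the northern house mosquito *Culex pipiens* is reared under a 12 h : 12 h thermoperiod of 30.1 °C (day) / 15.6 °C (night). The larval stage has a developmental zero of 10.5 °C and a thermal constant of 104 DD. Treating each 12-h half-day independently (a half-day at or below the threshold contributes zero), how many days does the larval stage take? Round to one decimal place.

Day half: max(0, 30.1 − 10.5) × 0.5 = 19.6 × 0.5 = 9.80 DD.
Night half: max(0, 15.6 − 10.5) × 0.5 = 5.1 × 0.5 = 2.55 DD.
Per 24 h: 12.35 DD/day.
Duration = 104 / 12.35 = 8.421 ≈ 8.4 days.

8.4 days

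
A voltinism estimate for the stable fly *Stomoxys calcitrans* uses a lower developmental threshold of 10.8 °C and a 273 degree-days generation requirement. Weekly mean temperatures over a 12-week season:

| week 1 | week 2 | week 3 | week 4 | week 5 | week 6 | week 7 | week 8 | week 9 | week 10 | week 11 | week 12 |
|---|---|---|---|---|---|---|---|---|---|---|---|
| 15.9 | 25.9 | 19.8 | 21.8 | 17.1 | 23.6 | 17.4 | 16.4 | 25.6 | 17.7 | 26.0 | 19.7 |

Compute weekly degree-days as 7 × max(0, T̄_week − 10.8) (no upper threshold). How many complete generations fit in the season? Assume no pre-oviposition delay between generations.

Weekly DD (7 × max(0, T̄ − 10.8)): 35.7, 105.7, 63.0, 77.0, 44.1, 89.6, 46.2, 39.2, 103.6, 48.3, 106.4, 62.3.
Season total = 821.1 DD.
Complete generations = ⌊821.1 / 273⌋ = 3.

3 generations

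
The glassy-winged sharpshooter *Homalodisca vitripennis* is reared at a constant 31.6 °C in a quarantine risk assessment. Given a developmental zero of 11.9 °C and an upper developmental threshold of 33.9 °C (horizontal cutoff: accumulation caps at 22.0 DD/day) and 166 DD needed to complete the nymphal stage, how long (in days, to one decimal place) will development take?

8.4 days

Daily accumulation = 31.6 − 11.9 = 19.7 DD/day.
Duration = 166 / 19.7 = 8.426 ≈ 8.4 days.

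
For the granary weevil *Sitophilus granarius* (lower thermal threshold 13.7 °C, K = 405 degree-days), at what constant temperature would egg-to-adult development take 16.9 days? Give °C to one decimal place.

37.7 °C

Required daily accumulation = 405 / 16.9 = 23.964 DD/day.
T = T_base + 23.964 = 13.7 + 23.964 = 37.664 ≈ 37.7 °C.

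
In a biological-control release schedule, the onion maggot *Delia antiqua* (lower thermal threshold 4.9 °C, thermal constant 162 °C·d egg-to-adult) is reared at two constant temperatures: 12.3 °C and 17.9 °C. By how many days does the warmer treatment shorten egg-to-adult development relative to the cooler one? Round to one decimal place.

9.4 days

At 12.3 °C: 162 / (12.3 − 4.9) = 162 / 7.4 = 21.892 d.
At 17.9 °C: 162 / (17.9 − 4.9) = 162 / 13.0 = 12.462 d.
Difference = |21.892 − 12.462| = 9.430 ≈ 9.4 days.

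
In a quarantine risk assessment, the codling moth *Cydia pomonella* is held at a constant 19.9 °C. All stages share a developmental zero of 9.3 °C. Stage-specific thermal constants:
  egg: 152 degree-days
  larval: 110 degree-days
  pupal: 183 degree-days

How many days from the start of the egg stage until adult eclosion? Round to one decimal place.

42.0 days

Daily accumulation at 19.9 °C = 19.9 − 9.3 = 10.6 DD/day.
Total K = 152 + 110 + 183 = 445 DD.
Total duration = 445 / 10.6 = 41.981 ≈ 42.0 days.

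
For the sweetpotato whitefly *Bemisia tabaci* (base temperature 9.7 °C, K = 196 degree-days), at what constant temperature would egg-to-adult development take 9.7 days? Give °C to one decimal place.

29.9 °C

Required daily accumulation = 196 / 9.7 = 20.206 DD/day.
T = T_base + 20.206 = 9.7 + 20.206 = 29.906 ≈ 29.9 °C.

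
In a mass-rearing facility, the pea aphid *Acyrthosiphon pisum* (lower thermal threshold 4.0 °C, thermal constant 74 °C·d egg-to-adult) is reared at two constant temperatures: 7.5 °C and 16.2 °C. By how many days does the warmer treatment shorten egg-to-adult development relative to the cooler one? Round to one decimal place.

15.1 days

At 7.5 °C: 74 / (7.5 − 4.0) = 74 / 3.5 = 21.143 d.
At 16.2 °C: 74 / (16.2 − 4.0) = 74 / 12.2 = 6.066 d.
Difference = |21.143 − 6.066| = 15.077 ≈ 15.1 days.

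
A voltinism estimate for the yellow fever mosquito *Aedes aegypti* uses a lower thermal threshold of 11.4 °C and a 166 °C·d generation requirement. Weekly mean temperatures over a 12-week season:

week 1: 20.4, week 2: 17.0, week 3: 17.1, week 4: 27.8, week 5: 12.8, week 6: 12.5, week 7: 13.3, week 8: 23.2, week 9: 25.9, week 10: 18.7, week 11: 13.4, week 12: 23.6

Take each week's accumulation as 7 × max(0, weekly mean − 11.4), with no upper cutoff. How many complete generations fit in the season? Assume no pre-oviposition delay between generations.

Weekly DD (7 × max(0, T̄ − 11.4)): 63.0, 39.2, 39.9, 114.8, 9.8, 7.7, 13.3, 82.6, 101.5, 51.1, 14.0, 85.4.
Season total = 622.3 DD.
Complete generations = ⌊622.3 / 166⌋ = 3.

3 generations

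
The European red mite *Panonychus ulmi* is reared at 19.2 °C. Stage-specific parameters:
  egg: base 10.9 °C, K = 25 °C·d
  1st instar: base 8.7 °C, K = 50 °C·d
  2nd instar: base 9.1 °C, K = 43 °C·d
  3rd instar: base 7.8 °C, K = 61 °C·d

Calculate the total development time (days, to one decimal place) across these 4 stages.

17.4 days

egg: 25 / (19.2 − 10.9) = 25 / 8.3 = 3.012 d.
1st instar: 50 / (19.2 − 8.7) = 50 / 10.5 = 4.762 d.
2nd instar: 43 / (19.2 − 9.1) = 43 / 10.1 = 4.257 d.
3rd instar: 61 / (19.2 − 7.8) = 61 / 11.4 = 5.351 d.
Sum = 17.382 ≈ 17.4 days.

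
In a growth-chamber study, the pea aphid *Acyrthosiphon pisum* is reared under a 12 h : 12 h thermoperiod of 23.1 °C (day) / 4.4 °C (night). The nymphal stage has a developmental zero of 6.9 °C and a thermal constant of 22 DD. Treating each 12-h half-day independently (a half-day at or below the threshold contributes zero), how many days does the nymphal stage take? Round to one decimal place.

Day half: max(0, 23.1 − 6.9) × 0.5 = 16.2 × 0.5 = 8.10 DD.
Night half: max(0, 4.4 − 6.9) × 0.5 = 0.0 × 0.5 = 0.00 DD.
Per 24 h: 8.10 DD/day.
Duration = 22 / 8.10 = 2.716 ≈ 2.7 days.

2.7 days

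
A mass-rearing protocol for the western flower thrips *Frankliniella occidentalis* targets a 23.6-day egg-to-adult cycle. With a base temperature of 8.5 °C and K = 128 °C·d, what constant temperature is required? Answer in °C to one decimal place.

13.9 °C

Required daily accumulation = 128 / 23.6 = 5.424 DD/day.
T = T_base + 5.424 = 8.5 + 5.424 = 13.924 ≈ 13.9 °C.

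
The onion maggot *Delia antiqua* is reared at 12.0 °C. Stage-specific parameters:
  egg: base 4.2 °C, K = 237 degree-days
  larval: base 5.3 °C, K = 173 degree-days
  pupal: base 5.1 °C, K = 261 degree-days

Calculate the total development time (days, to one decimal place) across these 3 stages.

egg: 237 / (12.0 − 4.2) = 237 / 7.8 = 30.385 d.
larval: 173 / (12.0 − 5.3) = 173 / 6.7 = 25.821 d.
pupal: 261 / (12.0 − 5.1) = 261 / 6.9 = 37.826 d.
Sum = 94.032 ≈ 94.0 days.

94.0 days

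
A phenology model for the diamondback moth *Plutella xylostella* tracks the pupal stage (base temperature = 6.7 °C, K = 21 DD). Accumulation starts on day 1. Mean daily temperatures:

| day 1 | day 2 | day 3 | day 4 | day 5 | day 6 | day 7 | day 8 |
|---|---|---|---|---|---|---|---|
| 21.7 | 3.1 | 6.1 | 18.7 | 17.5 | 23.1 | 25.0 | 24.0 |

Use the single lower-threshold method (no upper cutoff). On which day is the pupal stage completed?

day 4

Daily DD above 6.7 °C: 15.0, 0.0, 0.0, 12.0, 10.8, 16.4, 18.3, 17.3.
Cumulative: 15.0, 15.0, 15.0, 27.0, 37.8, 54.2, 72.5, 89.8.
The total first reaches 21 DD on day 4.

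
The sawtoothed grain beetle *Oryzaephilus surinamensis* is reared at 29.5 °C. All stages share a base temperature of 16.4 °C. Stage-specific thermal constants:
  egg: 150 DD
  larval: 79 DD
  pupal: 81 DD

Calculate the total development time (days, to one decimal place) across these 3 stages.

23.7 days

Daily accumulation at 29.5 °C = 29.5 − 16.4 = 13.1 DD/day.
Total K = 150 + 79 + 81 = 310 DD.
Total duration = 310 / 13.1 = 23.664 ≈ 23.7 days.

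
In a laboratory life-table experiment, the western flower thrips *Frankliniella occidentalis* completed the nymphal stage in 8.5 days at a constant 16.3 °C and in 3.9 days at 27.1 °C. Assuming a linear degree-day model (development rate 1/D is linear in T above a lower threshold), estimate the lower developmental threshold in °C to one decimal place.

Equal thermal constants: D₁(T₁ − T_b) = D₂(T₂ − T_b).
8.5·(16.3 − T_b) = 3.9·(27.1 − T_b)
T_b = (8.5·16.3 − 3.9·27.1) / (8.5 − 3.9) = 32.86 / 4.6 = 7.143 °C ≈ 7.1 °C.

7.1 °C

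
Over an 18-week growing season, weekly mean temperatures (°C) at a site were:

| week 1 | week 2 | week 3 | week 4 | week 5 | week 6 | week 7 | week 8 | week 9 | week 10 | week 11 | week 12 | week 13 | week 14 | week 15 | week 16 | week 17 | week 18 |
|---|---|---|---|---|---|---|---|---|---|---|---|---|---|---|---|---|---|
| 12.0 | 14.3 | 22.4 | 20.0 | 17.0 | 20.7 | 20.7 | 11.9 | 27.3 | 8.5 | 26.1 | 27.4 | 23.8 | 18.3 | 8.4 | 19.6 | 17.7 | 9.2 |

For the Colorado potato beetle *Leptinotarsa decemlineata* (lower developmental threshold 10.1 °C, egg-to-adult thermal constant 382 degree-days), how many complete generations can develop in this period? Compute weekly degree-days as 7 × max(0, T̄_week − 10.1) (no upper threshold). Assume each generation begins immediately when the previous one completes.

2 generations

Weekly DD (7 × max(0, T̄ − 10.1)): 13.3, 29.4, 86.1, 69.3, 48.3, 74.2, 74.2, 12.6, 120.4, 0.0, 112.0, 121.1, 95.9, 57.4, 0.0, 66.5, 53.2, 0.0.
Season total = 1033.9 DD.
Complete generations = ⌊1033.9 / 382⌋ = 2.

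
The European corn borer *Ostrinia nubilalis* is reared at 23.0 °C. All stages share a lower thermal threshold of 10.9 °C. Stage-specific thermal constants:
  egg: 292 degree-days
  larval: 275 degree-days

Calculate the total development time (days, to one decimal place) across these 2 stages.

46.9 days

Daily accumulation at 23.0 °C = 23.0 − 10.9 = 12.1 DD/day.
Total K = 292 + 275 = 567 DD.
Total duration = 567 / 12.1 = 46.860 ≈ 46.9 days.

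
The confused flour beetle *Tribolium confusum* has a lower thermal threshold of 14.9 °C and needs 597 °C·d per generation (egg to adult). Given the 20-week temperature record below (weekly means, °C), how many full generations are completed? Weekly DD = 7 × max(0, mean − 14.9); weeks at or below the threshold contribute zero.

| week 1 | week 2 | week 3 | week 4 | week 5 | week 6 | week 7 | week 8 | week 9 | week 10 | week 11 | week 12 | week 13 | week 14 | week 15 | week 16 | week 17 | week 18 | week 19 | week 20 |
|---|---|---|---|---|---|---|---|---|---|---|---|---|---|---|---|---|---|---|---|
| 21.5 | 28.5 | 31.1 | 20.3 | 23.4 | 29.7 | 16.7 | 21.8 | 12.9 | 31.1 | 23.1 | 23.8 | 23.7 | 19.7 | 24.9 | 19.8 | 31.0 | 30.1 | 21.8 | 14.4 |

Weekly DD (7 × max(0, T̄ − 14.9)): 46.2, 95.2, 113.4, 37.8, 59.5, 103.6, 12.6, 48.3, 0.0, 113.4, 57.4, 62.3, 61.6, 33.6, 70.0, 34.3, 112.7, 106.4, 48.3, 0.0.
Season total = 1216.6 DD.
Complete generations = ⌊1216.6 / 597⌋ = 2.

2 generations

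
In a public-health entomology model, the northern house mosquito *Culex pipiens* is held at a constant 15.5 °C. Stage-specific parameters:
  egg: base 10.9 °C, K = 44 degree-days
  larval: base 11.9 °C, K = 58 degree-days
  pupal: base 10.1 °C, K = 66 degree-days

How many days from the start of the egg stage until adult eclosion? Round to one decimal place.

37.9 days

egg: 44 / (15.5 − 10.9) = 44 / 4.6 = 9.565 d.
larval: 58 / (15.5 − 11.9) = 58 / 3.6 = 16.111 d.
pupal: 66 / (15.5 − 10.1) = 66 / 5.4 = 12.222 d.
Sum = 37.899 ≈ 37.9 days.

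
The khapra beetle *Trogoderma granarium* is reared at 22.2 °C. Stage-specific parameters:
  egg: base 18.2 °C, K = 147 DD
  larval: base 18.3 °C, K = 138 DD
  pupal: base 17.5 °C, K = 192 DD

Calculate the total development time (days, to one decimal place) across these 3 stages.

egg: 147 / (22.2 − 18.2) = 147 / 4.0 = 36.750 d.
larval: 138 / (22.2 − 18.3) = 138 / 3.9 = 35.385 d.
pupal: 192 / (22.2 − 17.5) = 192 / 4.7 = 40.851 d.
Sum = 112.986 ≈ 113.0 days.

113.0 days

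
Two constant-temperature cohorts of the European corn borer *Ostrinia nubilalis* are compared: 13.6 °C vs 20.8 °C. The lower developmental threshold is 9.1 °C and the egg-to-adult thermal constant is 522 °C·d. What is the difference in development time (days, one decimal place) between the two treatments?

71.4 days

At 13.6 °C: 522 / (13.6 − 9.1) = 522 / 4.5 = 116.000 d.
At 20.8 °C: 522 / (20.8 − 9.1) = 522 / 11.7 = 44.615 d.
Difference = |116.000 − 44.615| = 71.385 ≈ 71.4 days.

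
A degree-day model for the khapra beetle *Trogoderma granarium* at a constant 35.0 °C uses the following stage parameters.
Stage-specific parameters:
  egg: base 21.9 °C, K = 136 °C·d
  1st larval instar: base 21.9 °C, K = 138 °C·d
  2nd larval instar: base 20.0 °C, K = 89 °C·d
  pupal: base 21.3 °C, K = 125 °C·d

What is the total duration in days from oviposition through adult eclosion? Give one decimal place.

36.0 days

egg: 136 / (35.0 − 21.9) = 136 / 13.1 = 10.382 d.
1st larval instar: 138 / (35.0 − 21.9) = 138 / 13.1 = 10.534 d.
2nd larval instar: 89 / (35.0 − 20.0) = 89 / 15.0 = 5.933 d.
pupal: 125 / (35.0 − 21.3) = 125 / 13.7 = 9.124 d.
Sum = 35.973 ≈ 36.0 days.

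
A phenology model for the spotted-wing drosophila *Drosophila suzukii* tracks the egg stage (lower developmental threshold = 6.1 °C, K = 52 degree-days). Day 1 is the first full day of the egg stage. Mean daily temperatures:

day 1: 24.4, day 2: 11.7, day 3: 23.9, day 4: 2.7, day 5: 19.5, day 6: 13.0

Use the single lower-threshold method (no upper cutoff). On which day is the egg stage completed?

day 5

Daily DD above 6.1 °C: 18.3, 5.6, 17.8, 0.0, 13.4, 6.9.
Cumulative: 18.3, 23.9, 41.7, 41.7, 55.1, 62.0.
The total first reaches 52 DD on day 5.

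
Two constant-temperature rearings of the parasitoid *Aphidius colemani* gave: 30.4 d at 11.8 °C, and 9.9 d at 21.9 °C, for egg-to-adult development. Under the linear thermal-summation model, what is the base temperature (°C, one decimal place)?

6.9 °C

Under the model K = D·(T − T_b), so D₁·(T₁ − T_b) = D₂·(T₂ − T_b).
30.4·(11.8 − T_b) = 9.9·(21.9 − T_b)
T_b = (30.4·11.8 − 9.9·21.9) / (30.4 − 9.9) = 141.91 / 20.5 = 6.922 °C ≈ 6.9 °C.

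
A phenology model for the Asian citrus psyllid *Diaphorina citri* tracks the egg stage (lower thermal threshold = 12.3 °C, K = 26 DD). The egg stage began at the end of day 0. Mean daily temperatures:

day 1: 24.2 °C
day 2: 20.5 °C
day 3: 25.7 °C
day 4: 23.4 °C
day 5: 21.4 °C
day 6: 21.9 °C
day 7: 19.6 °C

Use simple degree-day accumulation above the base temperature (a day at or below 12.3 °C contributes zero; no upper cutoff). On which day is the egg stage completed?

day 3

Daily DD above 12.3 °C: 11.9, 8.2, 13.4, 11.1, 9.1, 9.6, 7.3.
Cumulative: 11.9, 20.1, 33.5, 44.6, 53.7, 63.3, 70.6.
The total first reaches 26 DD on day 3.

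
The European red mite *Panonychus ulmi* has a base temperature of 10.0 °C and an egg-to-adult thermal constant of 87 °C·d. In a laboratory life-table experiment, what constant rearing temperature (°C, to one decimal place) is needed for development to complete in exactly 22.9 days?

13.8 °C

Required daily accumulation = 87 / 22.9 = 3.799 DD/day.
T = T_base + 3.799 = 10.0 + 3.799 = 13.799 ≈ 13.8 °C.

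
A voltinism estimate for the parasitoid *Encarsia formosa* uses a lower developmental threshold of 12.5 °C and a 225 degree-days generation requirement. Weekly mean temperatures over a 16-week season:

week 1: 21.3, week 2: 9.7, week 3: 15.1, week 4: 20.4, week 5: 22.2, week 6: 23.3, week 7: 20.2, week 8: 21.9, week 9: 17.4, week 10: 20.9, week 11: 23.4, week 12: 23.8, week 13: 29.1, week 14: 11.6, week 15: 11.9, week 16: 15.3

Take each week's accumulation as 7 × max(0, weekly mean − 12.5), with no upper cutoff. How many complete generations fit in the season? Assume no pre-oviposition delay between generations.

Weekly DD (7 × max(0, T̄ − 12.5)): 61.6, 0.0, 18.2, 55.3, 67.9, 75.6, 53.9, 65.8, 34.3, 58.8, 76.3, 79.1, 116.2, 0.0, 0.0, 19.6.
Season total = 782.6 DD.
Complete generations = ⌊782.6 / 225⌋ = 3.

3 generations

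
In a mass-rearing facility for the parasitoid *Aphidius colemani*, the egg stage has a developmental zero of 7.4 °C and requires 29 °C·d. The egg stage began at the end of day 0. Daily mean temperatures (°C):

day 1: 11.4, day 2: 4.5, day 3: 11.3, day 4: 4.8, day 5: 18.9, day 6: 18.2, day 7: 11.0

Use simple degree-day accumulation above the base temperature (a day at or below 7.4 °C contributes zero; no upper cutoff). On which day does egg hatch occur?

day 6

Daily DD above 7.4 °C: 4.0, 0.0, 3.9, 0.0, 11.5, 10.8, 3.6.
Cumulative: 4.0, 4.0, 7.9, 7.9, 19.4, 30.2, 33.8.
The total first reaches 29 DD on day 6.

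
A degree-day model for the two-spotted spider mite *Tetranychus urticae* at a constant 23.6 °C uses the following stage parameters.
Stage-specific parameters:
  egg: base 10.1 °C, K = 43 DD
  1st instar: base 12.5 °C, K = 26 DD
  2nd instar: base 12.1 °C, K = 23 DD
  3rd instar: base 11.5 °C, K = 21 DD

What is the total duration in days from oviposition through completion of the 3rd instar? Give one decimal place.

9.3 days

egg: 43 / (23.6 − 10.1) = 43 / 13.5 = 3.185 d.
1st instar: 26 / (23.6 − 12.5) = 26 / 11.1 = 2.342 d.
2nd instar: 23 / (23.6 − 12.1) = 23 / 11.5 = 2.000 d.
3rd instar: 21 / (23.6 − 11.5) = 21 / 12.1 = 1.736 d.
Sum = 9.263 ≈ 9.3 days.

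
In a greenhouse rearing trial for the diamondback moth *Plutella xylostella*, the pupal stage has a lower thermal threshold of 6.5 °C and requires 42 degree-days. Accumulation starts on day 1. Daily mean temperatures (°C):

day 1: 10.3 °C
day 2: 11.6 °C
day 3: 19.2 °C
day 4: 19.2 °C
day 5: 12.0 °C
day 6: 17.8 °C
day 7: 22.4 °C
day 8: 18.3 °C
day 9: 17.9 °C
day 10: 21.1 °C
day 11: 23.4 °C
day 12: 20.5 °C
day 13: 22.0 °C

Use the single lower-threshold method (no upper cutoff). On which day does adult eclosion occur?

day 6

Daily DD above 6.5 °C: 3.8, 5.1, 12.7, 12.7, 5.5, 11.3, 15.9, 11.8, 11.4, 14.6, 16.9, 14.0, 15.5.
Cumulative: 3.8, 8.9, 21.6, 34.3, 39.8, 51.1, 67.0, 78.8, 90.2, 104.8, 121.7, 135.7, 151.2.
The total first reaches 42 DD on day 6.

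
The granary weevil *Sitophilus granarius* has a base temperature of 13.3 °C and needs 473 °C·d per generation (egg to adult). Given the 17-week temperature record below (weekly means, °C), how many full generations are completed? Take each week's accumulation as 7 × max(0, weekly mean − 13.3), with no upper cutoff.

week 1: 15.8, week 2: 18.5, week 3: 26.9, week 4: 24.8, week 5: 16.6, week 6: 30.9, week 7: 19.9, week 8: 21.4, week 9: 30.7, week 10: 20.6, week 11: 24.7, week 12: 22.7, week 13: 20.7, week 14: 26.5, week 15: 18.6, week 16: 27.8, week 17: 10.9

Weekly DD (7 × max(0, T̄ − 13.3)): 17.5, 36.4, 95.2, 80.5, 23.1, 123.2, 46.2, 56.7, 121.8, 51.1, 79.8, 65.8, 51.8, 92.4, 37.1, 101.5, 0.0.
Season total = 1080.1 DD.
Complete generations = ⌊1080.1 / 473⌋ = 2.

2 generations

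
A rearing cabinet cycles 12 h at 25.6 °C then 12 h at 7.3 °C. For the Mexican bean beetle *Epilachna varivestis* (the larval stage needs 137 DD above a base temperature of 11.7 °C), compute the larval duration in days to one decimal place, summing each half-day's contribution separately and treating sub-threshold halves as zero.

Day half: max(0, 25.6 − 11.7) × 0.5 = 13.9 × 0.5 = 6.95 DD.
Night half: max(0, 7.3 − 11.7) × 0.5 = 0.0 × 0.5 = 0.00 DD.
Per 24 h: 6.95 DD/day.
Duration = 137 / 6.95 = 19.712 ≈ 19.7 days.

19.7 days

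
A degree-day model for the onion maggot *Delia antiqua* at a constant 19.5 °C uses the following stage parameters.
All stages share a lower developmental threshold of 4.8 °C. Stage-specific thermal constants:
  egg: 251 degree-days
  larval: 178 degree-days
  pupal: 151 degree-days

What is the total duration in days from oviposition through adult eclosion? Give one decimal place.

39.5 days

Daily accumulation at 19.5 °C = 19.5 − 4.8 = 14.7 DD/day.
Total K = 251 + 178 + 151 = 580 DD.
Total duration = 580 / 14.7 = 39.456 ≈ 39.5 days.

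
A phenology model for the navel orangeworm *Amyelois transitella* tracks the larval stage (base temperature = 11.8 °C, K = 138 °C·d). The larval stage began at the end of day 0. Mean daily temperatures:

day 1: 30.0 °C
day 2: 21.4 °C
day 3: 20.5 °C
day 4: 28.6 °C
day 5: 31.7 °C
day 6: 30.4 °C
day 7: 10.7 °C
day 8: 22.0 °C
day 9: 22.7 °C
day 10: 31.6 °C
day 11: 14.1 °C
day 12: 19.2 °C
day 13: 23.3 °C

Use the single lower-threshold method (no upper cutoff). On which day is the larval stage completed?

day 12

Daily DD above 11.8 °C: 18.2, 9.6, 8.7, 16.8, 19.9, 18.6, 0.0, 10.2, 10.9, 19.8, 2.3, 7.4, 11.5.
Cumulative: 18.2, 27.8, 36.5, 53.3, 73.2, 91.8, 91.8, 102.0, 112.9, 132.7, 135.0, 142.4, 153.9.
The total first reaches 138 DD on day 12.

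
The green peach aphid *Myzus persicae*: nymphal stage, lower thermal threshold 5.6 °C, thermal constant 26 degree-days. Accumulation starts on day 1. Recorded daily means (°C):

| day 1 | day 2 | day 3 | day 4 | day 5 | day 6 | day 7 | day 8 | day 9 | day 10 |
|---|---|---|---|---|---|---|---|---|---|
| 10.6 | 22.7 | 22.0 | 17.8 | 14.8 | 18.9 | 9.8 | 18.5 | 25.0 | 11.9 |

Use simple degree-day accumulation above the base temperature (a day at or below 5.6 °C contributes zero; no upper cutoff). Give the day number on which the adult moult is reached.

Daily DD above 5.6 °C: 5.0, 17.1, 16.4, 12.2, 9.2, 13.3, 4.2, 12.9, 19.4, 6.3.
Cumulative: 5.0, 22.1, 38.5, 50.7, 59.9, 73.2, 77.4, 90.3, 109.7, 116.0.
The total first reaches 26 DD on day 3.

day 3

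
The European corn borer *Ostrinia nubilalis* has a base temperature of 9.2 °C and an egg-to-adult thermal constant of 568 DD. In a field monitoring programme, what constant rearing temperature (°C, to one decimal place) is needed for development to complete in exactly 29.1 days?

28.7 °C

Required daily accumulation = 568 / 29.1 = 19.519 DD/day.
T = T_base + 19.519 = 9.2 + 19.519 = 28.719 ≈ 28.7 °C.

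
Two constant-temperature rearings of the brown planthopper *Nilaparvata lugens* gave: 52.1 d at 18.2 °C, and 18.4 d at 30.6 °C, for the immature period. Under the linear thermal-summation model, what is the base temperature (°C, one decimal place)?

Linear rate model ⇒ the product D·(T − T_b) is constant across temperatures.
52.1·(18.2 − T_b) = 18.4·(30.6 − T_b)
T_b = (52.1·18.2 − 18.4·30.6) / (52.1 − 18.4) = 385.18 / 33.7 = 11.430 °C ≈ 11.4 °C.

11.4 °C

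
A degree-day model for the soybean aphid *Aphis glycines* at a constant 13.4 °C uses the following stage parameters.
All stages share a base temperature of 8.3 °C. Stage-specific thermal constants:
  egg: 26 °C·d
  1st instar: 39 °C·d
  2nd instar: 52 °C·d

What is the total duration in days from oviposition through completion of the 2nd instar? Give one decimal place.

22.9 days

Daily accumulation at 13.4 °C = 13.4 − 8.3 = 5.1 DD/day.
Total K = 26 + 39 + 52 = 117 DD.
Total duration = 117 / 5.1 = 22.941 ≈ 22.9 days.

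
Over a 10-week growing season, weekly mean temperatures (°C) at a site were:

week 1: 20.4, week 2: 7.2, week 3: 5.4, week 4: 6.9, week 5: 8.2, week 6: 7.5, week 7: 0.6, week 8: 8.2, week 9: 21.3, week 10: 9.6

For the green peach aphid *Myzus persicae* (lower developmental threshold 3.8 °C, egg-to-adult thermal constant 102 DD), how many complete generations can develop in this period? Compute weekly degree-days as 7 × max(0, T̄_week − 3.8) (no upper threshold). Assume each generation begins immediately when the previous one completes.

4 generations

Weekly DD (7 × max(0, T̄ − 3.8)): 116.2, 23.8, 11.2, 21.7, 30.8, 25.9, 0.0, 30.8, 122.5, 40.6.
Season total = 423.5 DD.
Complete generations = ⌊423.5 / 102⌋ = 4.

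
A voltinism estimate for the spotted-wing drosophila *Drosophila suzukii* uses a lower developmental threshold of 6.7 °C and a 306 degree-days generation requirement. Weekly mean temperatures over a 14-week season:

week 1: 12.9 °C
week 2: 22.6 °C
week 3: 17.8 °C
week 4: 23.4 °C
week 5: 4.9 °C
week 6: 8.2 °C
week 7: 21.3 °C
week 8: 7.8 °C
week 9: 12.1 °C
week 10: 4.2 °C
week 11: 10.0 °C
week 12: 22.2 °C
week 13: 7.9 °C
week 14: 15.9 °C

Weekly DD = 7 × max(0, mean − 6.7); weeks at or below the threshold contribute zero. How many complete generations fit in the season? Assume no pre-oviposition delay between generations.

Weekly DD (7 × max(0, T̄ − 6.7)): 43.4, 111.3, 77.7, 116.9, 0.0, 10.5, 102.2, 7.7, 37.8, 0.0, 23.1, 108.5, 8.4, 64.4.
Season total = 711.9 DD.
Complete generations = ⌊711.9 / 306⌋ = 2.

2 generations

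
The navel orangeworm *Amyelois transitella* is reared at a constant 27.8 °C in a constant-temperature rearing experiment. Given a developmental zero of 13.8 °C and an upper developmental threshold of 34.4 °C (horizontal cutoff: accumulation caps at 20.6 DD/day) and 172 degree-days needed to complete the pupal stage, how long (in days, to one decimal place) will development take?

Daily accumulation = 27.8 − 13.8 = 14.0 DD/day.
Duration = 172 / 14.0 = 12.286 ≈ 12.3 days.

12.3 days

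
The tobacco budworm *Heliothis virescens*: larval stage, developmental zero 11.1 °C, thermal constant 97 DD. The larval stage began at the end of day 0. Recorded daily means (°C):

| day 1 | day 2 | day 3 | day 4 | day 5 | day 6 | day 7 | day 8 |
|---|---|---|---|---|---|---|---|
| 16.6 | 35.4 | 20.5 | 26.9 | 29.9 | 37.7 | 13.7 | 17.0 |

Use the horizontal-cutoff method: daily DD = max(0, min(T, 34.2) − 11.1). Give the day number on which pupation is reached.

Daily DD above 11.1 °C (capped at 23.1): 5.5, 23.1, 9.4, 15.8, 18.8, 23.1, 2.6, 5.9.
Cumulative: 5.5, 28.6, 38.0, 53.8, 72.6, 95.7, 98.3, 104.2.
The total first reaches 97 DD on day 7.

day 7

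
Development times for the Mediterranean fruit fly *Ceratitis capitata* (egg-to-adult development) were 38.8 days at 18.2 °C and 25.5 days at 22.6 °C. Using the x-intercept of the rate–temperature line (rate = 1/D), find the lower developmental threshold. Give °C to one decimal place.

9.8 °C

Equal thermal constants: D₁(T₁ − T_b) = D₂(T₂ − T_b).
38.8·(18.2 − T_b) = 25.5·(22.6 − T_b)
T_b = (38.8·18.2 − 25.5·22.6) / (38.8 − 25.5) = 129.86 / 13.3 = 9.764 °C ≈ 9.8 °C.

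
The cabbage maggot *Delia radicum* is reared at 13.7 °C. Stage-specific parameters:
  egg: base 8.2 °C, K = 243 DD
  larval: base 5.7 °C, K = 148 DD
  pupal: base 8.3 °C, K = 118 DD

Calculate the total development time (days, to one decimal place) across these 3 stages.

egg: 243 / (13.7 − 8.2) = 243 / 5.5 = 44.182 d.
larval: 148 / (13.7 − 5.7) = 148 / 8.0 = 18.500 d.
pupal: 118 / (13.7 − 8.3) = 118 / 5.4 = 21.852 d.
Sum = 84.534 ≈ 84.5 days.

84.5 days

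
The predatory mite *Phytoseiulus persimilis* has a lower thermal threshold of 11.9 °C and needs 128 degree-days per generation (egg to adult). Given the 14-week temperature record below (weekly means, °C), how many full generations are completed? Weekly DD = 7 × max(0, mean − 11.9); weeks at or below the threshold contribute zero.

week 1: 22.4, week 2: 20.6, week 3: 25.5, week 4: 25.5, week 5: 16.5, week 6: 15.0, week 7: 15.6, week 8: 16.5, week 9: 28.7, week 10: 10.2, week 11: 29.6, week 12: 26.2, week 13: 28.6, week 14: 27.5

7 generations

Weekly DD (7 × max(0, T̄ − 11.9)): 73.5, 60.9, 95.2, 95.2, 32.2, 21.7, 25.9, 32.2, 117.6, 0.0, 123.9, 100.1, 116.9, 109.2.
Season total = 1004.5 DD.
Complete generations = ⌊1004.5 / 128⌋ = 7.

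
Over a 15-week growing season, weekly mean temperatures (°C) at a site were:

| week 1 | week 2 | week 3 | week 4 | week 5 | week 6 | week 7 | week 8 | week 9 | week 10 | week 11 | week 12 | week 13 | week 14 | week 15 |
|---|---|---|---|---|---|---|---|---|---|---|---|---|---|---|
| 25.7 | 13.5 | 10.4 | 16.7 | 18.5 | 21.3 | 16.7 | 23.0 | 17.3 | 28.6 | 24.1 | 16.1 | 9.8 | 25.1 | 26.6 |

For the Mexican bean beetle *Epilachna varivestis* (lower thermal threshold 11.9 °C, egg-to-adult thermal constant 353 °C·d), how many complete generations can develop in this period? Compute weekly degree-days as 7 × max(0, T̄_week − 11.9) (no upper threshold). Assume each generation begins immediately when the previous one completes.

Weekly DD (7 × max(0, T̄ − 11.9)): 96.6, 11.2, 0.0, 33.6, 46.2, 65.8, 33.6, 77.7, 37.8, 116.9, 85.4, 29.4, 0.0, 92.4, 102.9.
Season total = 829.5 DD.
Complete generations = ⌊829.5 / 353⌋ = 2.

2 generations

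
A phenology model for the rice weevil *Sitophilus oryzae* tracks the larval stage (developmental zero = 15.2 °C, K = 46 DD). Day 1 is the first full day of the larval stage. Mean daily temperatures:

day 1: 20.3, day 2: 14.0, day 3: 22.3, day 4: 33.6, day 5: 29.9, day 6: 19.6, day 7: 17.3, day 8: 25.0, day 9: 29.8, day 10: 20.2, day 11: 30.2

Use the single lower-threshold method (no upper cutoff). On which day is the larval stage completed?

Daily DD above 15.2 °C: 5.1, 0.0, 7.1, 18.4, 14.7, 4.4, 2.1, 9.8, 14.6, 5.0, 15.0.
Cumulative: 5.1, 5.1, 12.2, 30.6, 45.3, 49.7, 51.8, 61.6, 76.2, 81.2, 96.2.
The total first reaches 46 DD on day 6.

day 6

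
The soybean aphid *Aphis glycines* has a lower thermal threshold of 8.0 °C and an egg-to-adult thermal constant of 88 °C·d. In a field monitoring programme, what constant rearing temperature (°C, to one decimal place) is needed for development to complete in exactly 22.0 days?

Required daily accumulation = 88 / 22.0 = 4.000 DD/day.
T = T_base + 4.000 = 8.0 + 4.000 = 12.000 ≈ 12.0 °C.

12.0 °C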